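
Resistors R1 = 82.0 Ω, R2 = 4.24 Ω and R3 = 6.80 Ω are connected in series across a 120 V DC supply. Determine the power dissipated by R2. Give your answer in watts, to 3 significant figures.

7.05 W

The current is common to all series resistors; compute it, then apply P = I²R for the target.
R_total = 82.0 + 4.24 + 6.80 = 93.04 Ω
I = V / R_total = 120 / 93.04 = 1.290 A
P_R2 = I² × R2 = (1.290)² × 4.24 = 7.053 W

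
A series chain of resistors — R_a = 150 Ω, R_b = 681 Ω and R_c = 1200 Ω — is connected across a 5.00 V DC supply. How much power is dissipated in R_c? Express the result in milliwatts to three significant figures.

Since the resistors are in series they all carry the loop current I = V/R_total; the power in any one is I²R.
R_total = 150 + 681 + 1200 = 2031 Ω
I = V / R_total = 5.00 / 2031 = 0.002462 A
P_R_c = I² × R_c = (0.002462)² × 1200 = 0.007273 W

7.27 mW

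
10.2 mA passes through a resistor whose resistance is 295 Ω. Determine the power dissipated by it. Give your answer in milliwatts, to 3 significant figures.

With I and R stated, P = I²R applies in one step.
P = (0.01020 A)² × 295 Ω = 0.03069 W

30.7 mW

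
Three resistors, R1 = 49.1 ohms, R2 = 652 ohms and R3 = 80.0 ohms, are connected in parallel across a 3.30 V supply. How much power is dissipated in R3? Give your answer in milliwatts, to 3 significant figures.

Every branch has 3.30 V across it, so for R3 the power is simply V²/R.
P_R3 = V² / R3 = (3.30)² / 80.0 Ω = 0.1361 W

136 mW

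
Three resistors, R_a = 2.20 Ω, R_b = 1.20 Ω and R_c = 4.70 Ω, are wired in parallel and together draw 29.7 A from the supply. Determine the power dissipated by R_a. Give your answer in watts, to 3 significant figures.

Only the total current is stated, so first find the parallel equivalent to get the voltage across the combination.
1/R_eq = 1/2.20 + 1/1.20 + 1/4.70 ⇒ R_eq = 0.6664 Ω
V = I_total × R_eq = 29.70 × 0.6664 = 19.79 V
P_R_a = V² / R_a = (19.79)² / 2.20 = 178.0 W

178 W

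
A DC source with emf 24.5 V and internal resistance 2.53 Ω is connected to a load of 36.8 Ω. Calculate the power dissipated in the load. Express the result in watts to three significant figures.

The internal resistance and the load are in series, so the same I flows through both; get I from ε/(r+R), then I²R for the load.
I = ε / (r + R) = 24.5 / (2.53 + 36.8) = 0.6229 A
P_load = I² R = (0.6229)² × 36.8 = 14.28 W

14.3 W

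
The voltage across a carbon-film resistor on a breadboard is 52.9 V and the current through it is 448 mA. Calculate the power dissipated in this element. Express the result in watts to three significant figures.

Since both terminal voltage and current are stated, P = V I gives the power in one step.
P = 52.9 V × 0.4480 A = 23.70 W

23.7 W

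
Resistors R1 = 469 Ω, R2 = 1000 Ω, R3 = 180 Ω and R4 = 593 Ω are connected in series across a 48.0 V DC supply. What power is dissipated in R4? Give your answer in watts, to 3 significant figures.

Every series element carries the same I. Get I from the total resistance, then P = I² × R4.
R_total = 469 + 1000 + 180 + 593 = 2242 Ω
I = V / R_total = 48.0 / 2242 = 0.02141 A
P_R4 = I² × R4 = (0.02141)² × 593 = 0.2718 W

0.272 W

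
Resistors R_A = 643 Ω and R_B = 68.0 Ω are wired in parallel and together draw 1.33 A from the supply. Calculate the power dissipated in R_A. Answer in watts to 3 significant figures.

Parallel branches share V, not I — compute V via R_eq, then use V²/R for the target branch.
1/R_eq = 1/643 + 1/68.0 ⇒ R_eq = 61.50 Ω
V = I_total × R_eq = 1.330 × 61.50 = 81.79 V
P_R_A = V² / R_A = (81.79)² / 643 = 10.40 W

10.4 W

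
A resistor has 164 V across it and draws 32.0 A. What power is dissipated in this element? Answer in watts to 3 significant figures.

Since both terminal voltage and current are stated, P = V I gives the power in one step.
P = 164 V × 32.00 A = 5248 W

5250 W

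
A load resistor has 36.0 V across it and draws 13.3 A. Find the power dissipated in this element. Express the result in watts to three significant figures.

479 W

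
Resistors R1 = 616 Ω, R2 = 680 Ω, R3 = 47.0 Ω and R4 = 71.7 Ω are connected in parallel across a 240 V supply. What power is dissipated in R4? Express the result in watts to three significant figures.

803 W

R4 sits directly across the source, so P = V²/R with V = 240 V.
P_R4 = V² / R4 = (240)² / 71.7 Ω = 803.3 W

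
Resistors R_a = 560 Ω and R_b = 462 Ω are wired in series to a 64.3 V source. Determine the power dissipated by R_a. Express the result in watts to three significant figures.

The current is common to all series resistors; compute it, then apply P = I²R for the target.
R_total = 560 + 462 = 1022 Ω
I = V / R_total = 64.3 / 1022 = 0.06292 A
P_R_a = I² × R_a = (0.06292)² × 560 = 2.217 W

2.22 W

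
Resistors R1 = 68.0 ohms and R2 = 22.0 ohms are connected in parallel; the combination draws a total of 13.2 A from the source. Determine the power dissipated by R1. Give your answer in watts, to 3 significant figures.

708 W

Only the total current is stated, so first find the parallel equivalent to get the voltage across the combination.
1/R_eq = 1/68.0 + 1/22.0 ⇒ R_eq = 16.62 Ω
V = I_total × R_eq = 13.20 × 16.62 = 219.4 V
P_R1 = V² / R1 = (219.4)² / 68.0 = 708.0 W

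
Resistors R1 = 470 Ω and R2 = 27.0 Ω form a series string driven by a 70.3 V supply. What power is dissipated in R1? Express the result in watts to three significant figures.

In a series string the same current flows through every resistor — find that current, then P = I²R for the one we want.
R_total = 470 + 27.0 = 497.0 Ω
I = V / R_total = 70.3 / 497.0 = 0.1414 A
P_R1 = I² × R1 = (0.1414)² × 470 = 9.404 W

9.40 W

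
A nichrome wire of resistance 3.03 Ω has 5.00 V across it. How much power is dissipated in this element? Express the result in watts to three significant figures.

We know the drop across the element and its resistance — P = V²/R, one step.
P = (5.00 V)² / 3.03 Ω = 8.251 W

8.25 W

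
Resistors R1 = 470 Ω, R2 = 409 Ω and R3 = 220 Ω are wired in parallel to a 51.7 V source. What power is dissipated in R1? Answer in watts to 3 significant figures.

Parallel branches share the same voltage; P = V²/R gives the branch power in one step.
P_R1 = V² / R1 = (51.7)² / 470 Ω = 5.687 W

5.69 W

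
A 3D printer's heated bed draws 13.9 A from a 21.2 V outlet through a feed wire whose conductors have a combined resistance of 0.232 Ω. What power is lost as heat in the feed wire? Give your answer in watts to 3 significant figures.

44.8 W

Line loss is just I²R for the cable — we know both I and R_line directly.
The feed wire carries the full 13.9 A.
P_line = I² R_line = (13.90)² × 0.232 = 44.82 W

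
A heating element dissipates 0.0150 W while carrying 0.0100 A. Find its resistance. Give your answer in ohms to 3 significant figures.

From P = V I = I²R = V²/R, with the two given quantities we get R = P / I².
R = 0.0150 / (0.01000)² = 150.0 Ω

150 Ω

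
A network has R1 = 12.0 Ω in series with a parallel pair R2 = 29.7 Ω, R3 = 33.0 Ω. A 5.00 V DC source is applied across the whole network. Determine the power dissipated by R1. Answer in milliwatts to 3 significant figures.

393 mW

Collapse R2‖R3 to a single equivalent, reducing the network to two series elements.
R_p = (29.7×33.0)/(29.7+33.0) = 15.63 Ω
R_total = 12.0 + 15.63 = 27.63 Ω
I = V / R_total = 5.00 / 27.63 = 0.1810 A
The full supply current passes through R1: P = I²R.
P_R1 = (0.1810)² × 12.0 = 0.3929 W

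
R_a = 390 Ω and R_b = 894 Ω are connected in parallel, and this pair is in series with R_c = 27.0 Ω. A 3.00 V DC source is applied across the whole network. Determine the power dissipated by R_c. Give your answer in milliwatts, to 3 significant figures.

Collapse the R_a‖R_b pair into one equivalent R_p; then R_p and R_c form a series string.
R_p = (390×894)/(390+894) = 271.5 Ω
R_total = R_p + 27.0 = 271.5 + 27.0 = 298.5 Ω
I = V / R_total = 3.00 / 298.5 = 0.01005 A
R_c is the series element, so its power is I²R.
P_R_c = (0.01005)² × 27.0 = 0.002726 W

2.73 mW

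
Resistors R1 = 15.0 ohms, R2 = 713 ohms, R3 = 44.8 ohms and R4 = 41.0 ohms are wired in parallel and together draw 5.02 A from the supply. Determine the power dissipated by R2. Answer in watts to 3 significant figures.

2.68 W

The branches share the same voltage, but only the total current is given — find V from the equivalent resistance first.
1/R_eq = 1/15.0 + 1/713 + 1/44.8 + 1/41.0 ⇒ R_eq = 8.712 Ω
V = I_total × R_eq = 5.020 × 8.712 = 43.74 V
P_R2 = V² / R2 = (43.74)² / 713 = 2.683 W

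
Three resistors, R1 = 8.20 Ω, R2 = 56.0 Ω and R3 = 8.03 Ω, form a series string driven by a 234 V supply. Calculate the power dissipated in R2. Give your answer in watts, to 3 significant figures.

588 W

In a series string the same current flows through every resistor — find that current, then P = I²R for the one we want.
R_total = 8.20 + 56.0 + 8.03 = 72.23 Ω
I = V / R_total = 234 / 72.23 = 3.240 A
P_R2 = I² × R2 = (3.240)² × 56.0 = 587.7 W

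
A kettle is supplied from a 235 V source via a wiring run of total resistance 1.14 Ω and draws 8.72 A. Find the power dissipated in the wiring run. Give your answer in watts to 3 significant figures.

86.7 W

The wiring run and load are in series, so the same current flows in both; the loss is I²R_line.
The wiring run carries the full 8.72 A.
P_line = I² R_line = (8.720)² × 1.14 = 86.68 W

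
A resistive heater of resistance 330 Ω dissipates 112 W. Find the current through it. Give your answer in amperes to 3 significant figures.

0.583 A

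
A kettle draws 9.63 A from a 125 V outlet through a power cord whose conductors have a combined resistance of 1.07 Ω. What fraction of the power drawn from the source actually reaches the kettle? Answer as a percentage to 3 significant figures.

The power cord carries the full 9.63 A.
P_line = I² R_line = (9.630)² × 1.07 = 99.23 W
P_source = V I = 125 × 9.630 = 1204 W; P_load = 1105 W
η = P_load / P_source = 1105 / 1204 = 0.9176

91.8 %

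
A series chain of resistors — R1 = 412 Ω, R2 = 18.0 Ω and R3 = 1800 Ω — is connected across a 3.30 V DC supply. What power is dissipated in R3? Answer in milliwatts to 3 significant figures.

3.94 mW

Series elements share the same current, so find I first, then use P = I²R.
R_total = 412 + 18.0 + 1800 = 2230 Ω
I = V / R_total = 3.30 / 2230 = 0.001480 A
P_R3 = I² × R3 = (0.001480)² × 1800 = 0.003942 W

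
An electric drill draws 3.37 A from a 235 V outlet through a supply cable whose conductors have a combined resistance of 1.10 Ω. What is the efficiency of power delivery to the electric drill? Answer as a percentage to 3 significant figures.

98.4 %

The supply cable carries the full 3.37 A.
P_line = I² R_line = (3.370)² × 1.10 = 12.49 W
P_source = V I = 235 × 3.370 = 792.0 W; P_load = 779.5 W
η = P_load / P_source = 779.5 / 792.0 = 0.9842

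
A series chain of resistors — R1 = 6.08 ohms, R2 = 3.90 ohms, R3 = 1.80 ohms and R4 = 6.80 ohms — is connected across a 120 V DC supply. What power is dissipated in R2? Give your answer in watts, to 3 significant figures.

Since the resistors are in series they all carry the loop current I = V/R_total; the power in any one is I²R.
R_total = 6.08 + 3.90 + 1.80 + 6.80 = 18.58 Ω
I = V / R_total = 120 / 18.58 = 6.459 A
P_R2 = I² × R2 = (6.459)² × 3.90 = 162.7 W

163 W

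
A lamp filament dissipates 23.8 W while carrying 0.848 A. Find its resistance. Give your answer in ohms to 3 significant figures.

Rearranging the power relation for the two known quantities gives R = P / I².
R = 23.8 / (0.8480)² = 33.10 Ω

33.1 Ω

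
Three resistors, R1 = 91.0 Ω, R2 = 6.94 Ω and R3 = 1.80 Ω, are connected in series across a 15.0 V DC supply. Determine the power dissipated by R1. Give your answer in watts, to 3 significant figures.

2.06 W

Every series element carries the same I. Get I from the total resistance, then P = I² × R1.
R_total = 91.0 + 6.94 + 1.80 = 99.74 Ω
I = V / R_total = 15.0 / 99.74 = 0.1504 A
P_R1 = I² × R1 = (0.1504)² × 91.0 = 2.058 W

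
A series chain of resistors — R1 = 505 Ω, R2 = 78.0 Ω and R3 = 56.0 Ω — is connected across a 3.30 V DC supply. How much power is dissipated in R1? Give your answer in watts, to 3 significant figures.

0.0135 W

Since the resistors are in series they all carry the loop current I = V/R_total; the power in any one is I²R.
R_total = 505 + 78.0 + 56.0 = 639.0 Ω
I = V / R_total = 3.30 / 639.0 = 0.005164 A
P_R1 = I² × R1 = (0.005164)² × 505 = 0.01347 W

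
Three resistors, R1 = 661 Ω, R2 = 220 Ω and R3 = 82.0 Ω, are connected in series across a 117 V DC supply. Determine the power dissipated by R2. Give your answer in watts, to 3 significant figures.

3.25 W

Series elements share the same current, so find I first, then use P = I²R.
R_total = 661 + 220 + 82.0 = 963.0 Ω
I = V / R_total = 117 / 963.0 = 0.1215 A
P_R2 = I² × R2 = (0.1215)² × 220 = 3.247 W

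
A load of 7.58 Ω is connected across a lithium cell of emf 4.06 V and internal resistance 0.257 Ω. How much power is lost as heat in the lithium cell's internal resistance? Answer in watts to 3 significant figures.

0.0690 W

Internal loss is I²r, with I set by the total series resistance r+R.
I = ε / (r + R) = 4.06 / (0.257 + 7.58) = 0.5181 A
P_int = I² r = (0.5181)² × 0.257 = 0.06897 W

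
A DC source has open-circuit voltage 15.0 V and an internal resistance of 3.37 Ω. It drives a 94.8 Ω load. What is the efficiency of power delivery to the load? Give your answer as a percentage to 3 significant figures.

η = P_load/(P_load+P_int) = I²R/(I²R+I²r) = R/(R+r) — the I² cancels for series elements.
η = R / (R + r) = 94.8 / (94.8 + 3.37) = 0.9657

96.6 %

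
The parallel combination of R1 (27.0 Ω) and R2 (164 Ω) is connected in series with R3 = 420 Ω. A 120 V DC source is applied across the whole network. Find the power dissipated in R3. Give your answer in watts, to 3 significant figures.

30.8 W

First find R_p for the parallel pair, then treat R_p + R3 as a series loop.
R_p = (27.0×164)/(27.0+164) = 23.18 Ω
R_total = R_p + 420 = 23.18 + 420 = 443.2 Ω
I = V / R_total = 120 / 443.2 = 0.2708 A
All the supply current flows through R3; use P = I²R3.
P_R3 = (0.2708)² × 420 = 30.79 W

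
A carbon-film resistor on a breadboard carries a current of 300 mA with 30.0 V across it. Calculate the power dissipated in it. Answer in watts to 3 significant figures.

9.00 W

Both the voltage across and the current through the element are known, so P = V I applies directly.
P = 30.0 V × 0.3000 A = 9.000 W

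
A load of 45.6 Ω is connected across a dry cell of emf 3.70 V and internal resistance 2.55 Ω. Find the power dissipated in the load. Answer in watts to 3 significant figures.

0.269 W

Find the circuit current first, then P = I²R for the load (series elements share I).
I = ε / (r + R) = 3.70 / (2.55 + 45.6) = 0.07684 A
P_load = I² R = (0.07684)² × 45.6 = 0.2693 W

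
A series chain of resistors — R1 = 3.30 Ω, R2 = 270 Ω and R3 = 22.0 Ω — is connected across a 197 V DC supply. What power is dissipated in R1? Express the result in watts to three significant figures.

1.47 W

Every series element carries the same I. Get I from the total resistance, then P = I² × R1.
R_total = 3.30 + 270 + 22.0 = 295.3 Ω
I = V / R_total = 197 / 295.3 = 0.6671 A
P_R1 = I² × R1 = (0.6671)² × 3.30 = 1.469 W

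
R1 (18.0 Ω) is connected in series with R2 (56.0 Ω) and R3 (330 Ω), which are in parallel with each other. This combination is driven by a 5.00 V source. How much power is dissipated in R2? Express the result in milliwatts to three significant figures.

236 mW

Replace R2 and R3 with their parallel equivalent so the circuit becomes R1 in series with R_p.
R_p = (56.0×330)/(56.0+330) = 47.88 Ω
R_total = 18.0 + 47.88 = 65.88 Ω
I = V / R_total = 5.00 / 65.88 = 0.07590 A
Voltage across the parallel pair: V_p = I × R_p = 0.07590 × 47.88 = 3.634 V
With V_p across R2, its power is V_p²/R2.
P_R2 = (3.634)² / 56.0 = 0.2358 W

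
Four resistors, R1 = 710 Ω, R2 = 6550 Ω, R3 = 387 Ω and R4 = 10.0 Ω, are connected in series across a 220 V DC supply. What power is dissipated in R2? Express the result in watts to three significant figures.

Series elements share the same current, so find I first, then use P = I²R.
R_total = 710 + 6550 + 387 + 10.0 = 7657 Ω
I = V / R_total = 220 / 7657 = 0.02873 A
P_R2 = I² × R2 = (0.02873)² × 6550 = 5.407 W

5.41 W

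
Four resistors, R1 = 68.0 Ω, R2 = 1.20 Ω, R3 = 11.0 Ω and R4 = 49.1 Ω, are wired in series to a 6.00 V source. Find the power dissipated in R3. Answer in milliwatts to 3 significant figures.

23.7 mW

Since the resistors are in series they all carry the loop current I = V/R_total; the power in any one is I²R.
R_total = 68.0 + 1.20 + 11.0 + 49.1 = 129.3 Ω
I = V / R_total = 6.00 / 129.3 = 0.04640 A
P_R3 = I² × R3 = (0.04640)² × 11.0 = 0.02369 W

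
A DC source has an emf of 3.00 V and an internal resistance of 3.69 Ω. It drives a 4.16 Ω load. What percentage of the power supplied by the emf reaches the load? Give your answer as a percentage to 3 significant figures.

Efficiency is P_load / P_total. With a series r and R sharing the same I, P = I²R for each, so η = R/(R+r).
η = R / (R + r) = 4.16 / (4.16 + 3.69) = 0.5299

53.0 %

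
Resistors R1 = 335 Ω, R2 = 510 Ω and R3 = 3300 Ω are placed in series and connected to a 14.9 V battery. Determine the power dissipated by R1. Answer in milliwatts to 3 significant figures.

Every series element carries the same I. Get I from the total resistance, then P = I² × R1.
R_total = 335 + 510 + 3300 = 4145 Ω
I = V / R_total = 14.9 / 4145 = 0.003595 A
P_R1 = I² × R1 = (0.003595)² × 335 = 0.004329 W

4.33 mW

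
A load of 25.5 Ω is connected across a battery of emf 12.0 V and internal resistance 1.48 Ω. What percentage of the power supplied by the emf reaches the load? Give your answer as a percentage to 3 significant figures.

94.5 %

Efficiency is P_load / P_total. With a series r and R sharing the same I, P = I²R for each, so η = R/(R+r).
η = R / (R + r) = 25.5 / (25.5 + 1.48) = 0.9451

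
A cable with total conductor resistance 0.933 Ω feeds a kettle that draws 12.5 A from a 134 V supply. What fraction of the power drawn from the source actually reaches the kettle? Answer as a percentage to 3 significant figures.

The cable carries the full 12.5 A.
P_line = I² R_line = (12.50)² × 0.933 = 145.8 W
P_source = V I = 134 × 12.50 = 1675 W; P_load = 1529 W
η = P_load / P_source = 1529 / 1675 = 0.9130

91.3 %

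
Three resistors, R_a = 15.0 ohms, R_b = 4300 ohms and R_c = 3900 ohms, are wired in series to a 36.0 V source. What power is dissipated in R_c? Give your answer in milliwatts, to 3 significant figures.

74.9 mW

Series elements share the same current, so find I first, then use P = I²R.
R_total = 15.0 + 4300 + 3900 = 8215 Ω
I = V / R_total = 36.0 / 8215 = 0.004382 A
P_R_c = I² × R_c = (0.004382)² × 3900 = 0.07490 W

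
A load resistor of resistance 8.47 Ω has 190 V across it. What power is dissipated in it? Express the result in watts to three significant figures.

4260 W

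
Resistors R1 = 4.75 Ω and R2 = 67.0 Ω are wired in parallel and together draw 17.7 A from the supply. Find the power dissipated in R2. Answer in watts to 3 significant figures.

Only the total current is stated, so first find the parallel equivalent to get the voltage across the combination.
1/R_eq = 1/4.75 + 1/67.0 ⇒ R_eq = 4.436 Ω
V = I_total × R_eq = 17.70 × 4.436 = 78.51 V
P_R2 = V² / R2 = (78.51)² / 67.0 = 92.00 W

92.0 W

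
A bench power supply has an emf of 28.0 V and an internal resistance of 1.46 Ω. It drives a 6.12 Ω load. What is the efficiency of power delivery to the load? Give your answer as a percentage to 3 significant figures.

80.7 %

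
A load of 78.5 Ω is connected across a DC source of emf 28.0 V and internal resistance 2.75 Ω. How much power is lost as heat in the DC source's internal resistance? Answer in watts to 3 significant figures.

0.327 W

The source's internal resistance is just another series element carrying I; its dissipation is I²r.
I = ε / (r + R) = 28.0 / (2.75 + 78.5) = 0.3446 A
P_int = I² r = (0.3446)² × 2.75 = 0.3266 W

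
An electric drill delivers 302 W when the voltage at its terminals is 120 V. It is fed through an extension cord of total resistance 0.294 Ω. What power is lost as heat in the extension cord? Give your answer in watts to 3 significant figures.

The extension cord and load are in series, so the same current flows in both; the loss is I²R_line.
I = P / V = 302 / 120 = 2.517 A through the extension cord.
P_line = I² R_line = (2.517)² × 0.294 = 1.862 W

1.86 W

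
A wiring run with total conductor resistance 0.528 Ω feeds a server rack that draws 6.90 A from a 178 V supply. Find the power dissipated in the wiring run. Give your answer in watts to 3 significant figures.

25.1 W

Only the current and the line resistance are needed for the I²R loss.
The wiring run carries the full 6.90 A.
P_line = I² R_line = (6.900)² × 0.528 = 25.14 W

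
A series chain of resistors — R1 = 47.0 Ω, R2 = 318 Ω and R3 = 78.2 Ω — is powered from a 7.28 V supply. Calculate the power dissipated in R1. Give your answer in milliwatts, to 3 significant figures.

In a series string the same current flows through every resistor — find that current, then P = I²R for the one we want.
R_total = 47.0 + 318 + 78.2 = 443.2 Ω
I = V / R_total = 7.28 / 443.2 = 0.01643 A
P_R1 = I² × R1 = (0.01643)² × 47.0 = 0.01268 W

12.7 mW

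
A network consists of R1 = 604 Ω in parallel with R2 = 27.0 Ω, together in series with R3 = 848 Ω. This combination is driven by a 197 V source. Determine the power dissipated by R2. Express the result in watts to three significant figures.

1.26 W

First find R_p for the parallel pair, then treat R_p + R3 as a series loop.
R_p = (604×27.0)/(604+27.0) = 25.84 Ω
R_total = R_p + 848 = 25.84 + 848 = 873.8 Ω
I = V / R_total = 197 / 873.8 = 0.2254 A
Voltage across the parallel pair: V_p = I × R_p = 0.2254 × 25.84 = 5.826 V
Use P = V²/R for R2 with V = V_p.
P_R2 = (5.826)² / 27.0 = 1.257 W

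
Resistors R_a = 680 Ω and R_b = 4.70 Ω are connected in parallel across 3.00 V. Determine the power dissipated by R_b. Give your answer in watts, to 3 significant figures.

1.91 W

R_b sits directly across the source, so P = V²/R with V = 3.00 V.
P_R_b = V² / R_b = (3.00)² / 4.70 Ω = 1.915 W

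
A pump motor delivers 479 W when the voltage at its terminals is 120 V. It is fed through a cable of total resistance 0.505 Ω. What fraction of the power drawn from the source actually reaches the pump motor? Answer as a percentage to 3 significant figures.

I = P / V = 479 / 120 = 3.992 A through the cable.
P_line = I² R_line = (3.992)² × 0.505 = 8.046 W
P_source = P_load + P_line = 479.0 + 8.046 = 487.0 W
η = P_load / P_source = 479.0 / 487.0 = 0.9835

98.3 %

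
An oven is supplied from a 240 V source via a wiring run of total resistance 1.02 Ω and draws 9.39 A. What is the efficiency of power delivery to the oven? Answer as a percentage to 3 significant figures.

The wiring run carries the full 9.39 A.
P_line = I² R_line = (9.390)² × 1.02 = 89.94 W
P_source = V I = 240 × 9.390 = 2254 W; P_load = 2164 W
η = P_load / P_source = 2164 / 2254 = 0.9601

96.0 %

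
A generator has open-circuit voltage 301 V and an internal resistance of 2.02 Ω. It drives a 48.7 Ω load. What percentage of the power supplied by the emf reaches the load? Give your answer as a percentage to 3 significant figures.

96.0 %

The source delivers εI, of which I²R reaches the load and I²r is lost; since I is common, η = R/(R+r).
η = R / (R + r) = 48.7 / (48.7 + 2.02) = 0.9602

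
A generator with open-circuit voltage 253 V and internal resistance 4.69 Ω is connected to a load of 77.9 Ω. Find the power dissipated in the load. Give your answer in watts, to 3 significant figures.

731 W

Find the circuit current first, then P = I²R for the load (series elements share I).
I = ε / (r + R) = 253 / (4.69 + 77.9) = 3.063 A
P_load = I² R = (3.063)² × 77.9 = 731.0 W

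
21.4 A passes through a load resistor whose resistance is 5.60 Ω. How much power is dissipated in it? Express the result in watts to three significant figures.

2560 W

Knowing I and R, the power is just I²R — no need to find V first.
P = (21.40 A)² × 5.60 Ω = 2565 W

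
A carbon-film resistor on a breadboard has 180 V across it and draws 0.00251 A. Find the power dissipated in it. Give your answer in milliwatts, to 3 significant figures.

452 mW

Both the voltage across and the current through the element are known, so P = V I applies directly.
P = 180 V × 0.002510 A = 0.4518 W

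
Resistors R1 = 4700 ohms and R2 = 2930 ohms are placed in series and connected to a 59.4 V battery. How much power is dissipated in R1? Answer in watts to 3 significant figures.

Since the resistors are in series they all carry the loop current I = V/R_total; the power in any one is I²R.
R_total = 4700 + 2930 = 7630 Ω
I = V / R_total = 59.4 / 7630 = 0.007785 A
P_R1 = I² × R1 = (0.007785)² × 4700 = 0.2849 W

0.285 W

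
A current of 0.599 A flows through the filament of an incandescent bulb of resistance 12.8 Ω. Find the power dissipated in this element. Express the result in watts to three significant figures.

Knowing I and R, the power is just I²R — no need to find V first.
P = (0.5990 A)² × 12.8 Ω = 4.593 W

4.59 W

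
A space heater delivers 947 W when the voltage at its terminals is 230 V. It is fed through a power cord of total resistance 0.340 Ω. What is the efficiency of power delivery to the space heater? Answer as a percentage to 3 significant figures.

99.4 %

I = P / V = 947 / 230 = 4.117 A through the power cord.
P_line = I² R_line = (4.117)² × 0.340 = 5.764 W
P_source = P_load + P_line = 947.0 + 5.764 = 952.8 W
η = P_load / P_source = 947.0 / 952.8 = 0.9940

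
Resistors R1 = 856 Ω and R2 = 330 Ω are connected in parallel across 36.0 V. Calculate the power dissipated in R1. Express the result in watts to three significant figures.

R1 sits directly across the source, so P = V²/R with V = 36.0 V.
P_R1 = V² / R1 = (36.0)² / 856 Ω = 1.514 W

1.51 W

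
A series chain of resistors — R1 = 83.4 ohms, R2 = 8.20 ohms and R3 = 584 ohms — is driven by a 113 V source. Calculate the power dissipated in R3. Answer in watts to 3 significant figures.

Every series element carries the same I. Get I from the total resistance, then P = I² × R3.
R_total = 83.4 + 8.20 + 584 = 675.6 Ω
I = V / R_total = 113 / 675.6 = 0.1673 A
P_R3 = I² × R3 = (0.1673)² × 584 = 16.34 W

16.3 W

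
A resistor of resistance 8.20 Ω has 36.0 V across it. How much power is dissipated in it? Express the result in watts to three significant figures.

158 W

With V across and R both known, P = V²/R gives the dissipation directly.
P = (36.0 V)² / 8.20 Ω = 158.0 W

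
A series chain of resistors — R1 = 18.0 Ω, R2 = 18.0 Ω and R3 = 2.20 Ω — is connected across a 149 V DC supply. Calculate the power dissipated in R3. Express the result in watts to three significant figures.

Since the resistors are in series they all carry the loop current I = V/R_total; the power in any one is I²R.
R_total = 18.0 + 18.0 + 2.20 = 38.20 Ω
I = V / R_total = 149 / 38.20 = 3.901 A
P_R3 = I² × R3 = (3.901)² × 2.20 = 33.47 W

33.5 W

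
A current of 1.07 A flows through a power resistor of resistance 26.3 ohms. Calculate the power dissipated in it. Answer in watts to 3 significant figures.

30.1 W

Knowing I and R, the power is just I²R — no need to find V first.
P = (1.070 A)² × 26.3 Ω = 30.11 W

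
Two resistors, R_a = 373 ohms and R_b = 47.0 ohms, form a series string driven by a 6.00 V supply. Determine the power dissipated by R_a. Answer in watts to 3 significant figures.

The current is common to all series resistors; compute it, then apply P = I²R for the target.
R_total = 373 + 47.0 = 420.0 Ω
I = V / R_total = 6.00 / 420.0 = 0.01429 A
P_R_a = I² × R_a = (0.01429)² × 373 = 0.07612 W

0.0761 W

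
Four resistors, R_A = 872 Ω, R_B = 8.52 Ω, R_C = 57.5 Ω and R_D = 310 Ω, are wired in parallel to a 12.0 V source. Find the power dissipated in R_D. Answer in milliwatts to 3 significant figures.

465 mW

R_D sits directly across the source, so P = V²/R with V = 12.0 V.
P_R_D = V² / R_D = (12.0)² / 310 Ω = 0.4645 W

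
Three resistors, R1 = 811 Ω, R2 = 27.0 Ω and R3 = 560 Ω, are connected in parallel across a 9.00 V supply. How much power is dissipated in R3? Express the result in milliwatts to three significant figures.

R3 sits directly across the source, so P = V²/R with V = 9.00 V.
P_R3 = V² / R3 = (9.00)² / 560 Ω = 0.1446 W

145 mW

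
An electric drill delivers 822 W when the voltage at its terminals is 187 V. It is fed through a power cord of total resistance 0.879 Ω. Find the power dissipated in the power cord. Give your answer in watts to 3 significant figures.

The power cord is a series resistance carrying the load current; its dissipation is I²R_line.
I = P / V = 822 / 187 = 4.396 A through the power cord.
P_line = I² R_line = (4.396)² × 0.879 = 16.98 W

17.0 W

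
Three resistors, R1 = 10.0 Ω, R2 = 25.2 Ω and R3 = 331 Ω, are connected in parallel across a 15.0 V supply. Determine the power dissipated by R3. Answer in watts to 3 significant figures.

0.680 W

Each parallel branch sees the full supply voltage, so P = V²/R applies directly to the target branch.
P_R3 = V² / R3 = (15.0)² / 331 Ω = 0.6798 W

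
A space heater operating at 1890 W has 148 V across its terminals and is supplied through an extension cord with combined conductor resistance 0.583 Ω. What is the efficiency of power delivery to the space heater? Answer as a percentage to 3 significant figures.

I = P / V = 1890 / 148 = 12.77 A through the extension cord.
P_line = I² R_line = (12.77)² × 0.583 = 95.08 W
P_source = P_load + P_line = 1890 + 95.08 = 1985 W
η = P_load / P_source = 1890 / 1985 = 0.9521

95.2 %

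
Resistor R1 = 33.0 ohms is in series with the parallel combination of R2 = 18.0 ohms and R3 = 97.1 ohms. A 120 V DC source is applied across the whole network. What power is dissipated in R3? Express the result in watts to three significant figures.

14.7 W

First combine the parallel branches into one equivalent R_p, then R1 + R_p is a series pair.
R_p = (18.0×97.1)/(18.0+97.1) = 15.19 Ω
R_total = 33.0 + 15.19 = 48.19 Ω
I = V / R_total = 120 / 48.19 = 2.490 A
Voltage across the parallel pair: V_p = I × R_p = 2.490 × 15.19 = 37.82 V
R3 sees V_p directly, so P = V_p² / R3.
P_R3 = (37.82)² / 97.1 = 14.73 W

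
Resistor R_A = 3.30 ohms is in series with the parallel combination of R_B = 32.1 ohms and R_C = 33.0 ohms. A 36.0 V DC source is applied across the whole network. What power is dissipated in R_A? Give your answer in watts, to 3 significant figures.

Replace R_B and R_C with their parallel equivalent so the circuit becomes R_A in series with R_p.
R_p = (32.1×33.0)/(32.1+33.0) = 16.27 Ω
R_total = 3.30 + 16.27 = 19.57 Ω
I = V / R_total = 36.0 / 19.57 = 1.839 A
R_A is in the main series path, so its power is I²R_A.
P_R_A = (1.839)² × 3.30 = 11.16 W

11.2 W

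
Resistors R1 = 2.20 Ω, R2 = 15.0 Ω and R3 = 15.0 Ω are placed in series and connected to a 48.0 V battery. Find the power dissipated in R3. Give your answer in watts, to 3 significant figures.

33.3 W

Series elements share the same current, so find I first, then use P = I²R.
R_total = 2.20 + 15.0 + 15.0 = 32.20 Ω
I = V / R_total = 48.0 / 32.20 = 1.491 A
P_R3 = I² × R3 = (1.491)² × 15.0 = 33.33 W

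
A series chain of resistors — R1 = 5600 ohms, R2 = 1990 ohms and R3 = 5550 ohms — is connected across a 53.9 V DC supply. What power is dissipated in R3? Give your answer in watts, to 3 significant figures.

0.0934 W

In a series string the same current flows through every resistor — find that current, then P = I²R for the one we want.
R_total = 5600 + 1990 + 5550 = 13140 Ω
I = V / R_total = 53.9 / 13140 = 0.004102 A
P_R3 = I² × R3 = (0.004102)² × 5550 = 0.09339 W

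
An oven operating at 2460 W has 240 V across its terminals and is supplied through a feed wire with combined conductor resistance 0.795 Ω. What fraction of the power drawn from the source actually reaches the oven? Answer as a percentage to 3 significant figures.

96.7 %

I = P / V = 2460 / 240 = 10.25 A through the feed wire.
P_line = I² R_line = (10.25)² × 0.795 = 83.52 W
P_source = P_load + P_line = 2460 + 83.52 = 2544 W
η = P_load / P_source = 2460 / 2544 = 0.9672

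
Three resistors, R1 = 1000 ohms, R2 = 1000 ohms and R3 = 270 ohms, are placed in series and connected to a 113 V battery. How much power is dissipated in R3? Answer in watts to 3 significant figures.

0.669 W

Series elements share the same current, so find I first, then use P = I²R.
R_total = 1000 + 1000 + 270 = 2270 Ω
I = V / R_total = 113 / 2270 = 0.04978 A
P_R3 = I² × R3 = (0.04978)² × 270 = 0.6691 W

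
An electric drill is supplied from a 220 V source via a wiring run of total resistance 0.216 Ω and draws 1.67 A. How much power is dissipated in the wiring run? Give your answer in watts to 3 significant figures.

The wiring run and load are in series, so the same current flows in both; the loss is I²R_line.
The wiring run carries the full 1.67 A.
P_line = I² R_line = (1.670)² × 0.216 = 0.6024 W

0.602 W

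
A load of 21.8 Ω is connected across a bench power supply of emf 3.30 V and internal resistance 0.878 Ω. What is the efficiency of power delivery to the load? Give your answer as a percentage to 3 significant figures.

96.1 %

Efficiency is P_load / P_total. With a series r and R sharing the same I, P = I²R for each, so η = R/(R+r).
η = R / (R + r) = 21.8 / (21.8 + 0.878) = 0.9613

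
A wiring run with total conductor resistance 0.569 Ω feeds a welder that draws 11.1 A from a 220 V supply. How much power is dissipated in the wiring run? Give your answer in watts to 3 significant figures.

70.1 W

Line loss is just I²R for the cable — we know both I and R_line directly.
The wiring run carries the full 11.1 A.
P_line = I² R_line = (11.10)² × 0.569 = 70.11 W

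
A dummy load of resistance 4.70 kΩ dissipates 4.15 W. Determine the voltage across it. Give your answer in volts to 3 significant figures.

140 V

From P = V I = I²R = V²/R, with the two given quantities we get V = √(P R).
V = √(4.15 × 4700) = 139.7 V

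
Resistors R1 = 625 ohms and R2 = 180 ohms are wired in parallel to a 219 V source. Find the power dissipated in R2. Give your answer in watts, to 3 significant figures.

Every branch has 219 V across it, so for R2 the power is simply V²/R.
P_R2 = V² / R2 = (219)² / 180 Ω = 266.4 W

266 W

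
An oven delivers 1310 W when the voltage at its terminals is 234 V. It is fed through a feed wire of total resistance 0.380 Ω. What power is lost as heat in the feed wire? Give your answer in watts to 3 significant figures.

11.9 W

Only the current and the line resistance are needed for the I²R loss.
I = P / V = 1310 / 234 = 5.598 A through the feed wire.
P_line = I² R_line = (5.598)² × 0.380 = 11.91 W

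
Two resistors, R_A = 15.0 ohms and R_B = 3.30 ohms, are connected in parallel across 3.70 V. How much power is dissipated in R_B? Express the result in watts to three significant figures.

Every branch has 3.70 V across it, so for R_B the power is simply V²/R.
P_R_B = V² / R_B = (3.70)² / 3.30 Ω = 4.148 W

4.15 W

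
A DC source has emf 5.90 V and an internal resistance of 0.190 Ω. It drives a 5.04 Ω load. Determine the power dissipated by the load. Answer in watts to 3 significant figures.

6.41 W

Load and internal resistance form a series loop — compute the loop current, then the load power via I²R.
I = ε / (r + R) = 5.90 / (0.190 + 5.04) = 1.128 A
P_load = I² R = (1.128)² × 5.04 = 6.414 W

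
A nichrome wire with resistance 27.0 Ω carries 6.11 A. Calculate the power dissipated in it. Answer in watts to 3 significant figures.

The current through and the resistance of the element are both given; use P = I²R.
P = (6.110 A)² × 27.0 Ω = 1008 W

1010 W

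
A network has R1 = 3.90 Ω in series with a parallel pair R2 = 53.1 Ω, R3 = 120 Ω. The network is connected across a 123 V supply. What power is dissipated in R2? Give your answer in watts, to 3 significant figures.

233 W

Reduce the parallel pair to R_p first; the network is then a simple series string.
R_p = (53.1×120)/(53.1+120) = 36.81 Ω
R_total = 3.90 + 36.81 = 40.71 Ω
I = V / R_total = 123 / 40.71 = 3.021 A
Voltage across the parallel pair: V_p = I × R_p = 3.021 × 36.81 = 111.2 V
R2 is across V_p, so use P = V²/R for that branch.
P_R2 = (111.2)² / 53.1 = 232.9 W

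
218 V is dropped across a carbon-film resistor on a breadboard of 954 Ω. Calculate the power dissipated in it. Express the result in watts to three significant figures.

49.8 W

With V across and R both known, P = V²/R gives the dissipation directly.
P = (218 V)² / 954 Ω = 49.82 W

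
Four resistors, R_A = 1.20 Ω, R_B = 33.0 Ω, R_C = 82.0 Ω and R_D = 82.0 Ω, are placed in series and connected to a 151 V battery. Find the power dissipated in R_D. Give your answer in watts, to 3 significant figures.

47.6 W

The current is common to all series resistors; compute it, then apply P = I²R for the target.
R_total = 1.20 + 33.0 + 82.0 + 82.0 = 198.2 Ω
I = V / R_total = 151 / 198.2 = 0.7619 A
P_R_D = I² × R_D = (0.7619)² × 82.0 = 47.59 W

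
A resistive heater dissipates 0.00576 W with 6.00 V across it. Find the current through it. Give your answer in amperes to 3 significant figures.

Rearranging the power relation for the two known quantities gives I = P / V.
I = 0.00576 / 6.00 = 0.0009600 A

0.000960 A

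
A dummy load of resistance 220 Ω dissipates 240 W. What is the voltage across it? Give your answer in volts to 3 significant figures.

The two known quantities fix the third via V = √(P R).
V = √(240 × 220) = 229.8 V

230 V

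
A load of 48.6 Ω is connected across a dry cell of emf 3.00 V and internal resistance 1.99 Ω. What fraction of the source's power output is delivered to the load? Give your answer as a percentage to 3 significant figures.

96.1 %

η = P_load/(P_load+P_int) = I²R/(I²R+I²r) = R/(R+r) — the I² cancels for series elements.
η = R / (R + r) = 48.6 / (48.6 + 1.99) = 0.9607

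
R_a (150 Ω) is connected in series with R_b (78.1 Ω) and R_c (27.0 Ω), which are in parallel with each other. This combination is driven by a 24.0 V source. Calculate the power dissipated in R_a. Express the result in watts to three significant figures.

2.99 W

Replace R_b and R_c with their parallel equivalent so the circuit becomes R_a in series with R_p.
R_p = (78.1×27.0)/(78.1+27.0) = 20.06 Ω
R_total = 150 + 20.06 = 170.1 Ω
I = V / R_total = 24.0 / 170.1 = 0.1411 A
All the current flows through R_a; use P = I²R.
P_R_a = (0.1411)² × 150 = 2.987 W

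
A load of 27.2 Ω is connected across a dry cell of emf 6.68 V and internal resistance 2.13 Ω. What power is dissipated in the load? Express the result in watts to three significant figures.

Find the circuit current first, then P = I²R for the load (series elements share I).
I = ε / (r + R) = 6.68 / (2.13 + 27.2) = 0.2278 A
P_load = I² R = (0.2278)² × 27.2 = 1.411 W

1.41 W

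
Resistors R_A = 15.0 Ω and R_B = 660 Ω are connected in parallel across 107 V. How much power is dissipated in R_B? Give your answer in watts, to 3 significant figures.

17.3 W

The supply voltage appears across each parallel branch — just use P = V²/R_B.
P_R_B = V² / R_B = (107)² / 660 Ω = 17.35 W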